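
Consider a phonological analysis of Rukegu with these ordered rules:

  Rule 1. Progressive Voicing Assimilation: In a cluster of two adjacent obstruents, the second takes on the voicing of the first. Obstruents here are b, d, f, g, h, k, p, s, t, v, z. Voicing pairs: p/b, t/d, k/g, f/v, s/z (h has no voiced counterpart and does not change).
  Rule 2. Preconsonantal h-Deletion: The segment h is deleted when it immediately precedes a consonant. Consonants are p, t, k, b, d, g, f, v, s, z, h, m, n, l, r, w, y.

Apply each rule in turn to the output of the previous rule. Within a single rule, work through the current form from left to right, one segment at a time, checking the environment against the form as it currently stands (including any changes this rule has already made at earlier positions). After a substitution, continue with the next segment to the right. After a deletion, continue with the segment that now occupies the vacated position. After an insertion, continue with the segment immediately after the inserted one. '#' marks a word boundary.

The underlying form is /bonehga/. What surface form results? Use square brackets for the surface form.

Rule 1 Progressive Voicing Assimilation: [bonehga] → [bonehka]
Rule 2 Preconsonantal h-Deletion: [bonehka] → [boneka]

[boneka]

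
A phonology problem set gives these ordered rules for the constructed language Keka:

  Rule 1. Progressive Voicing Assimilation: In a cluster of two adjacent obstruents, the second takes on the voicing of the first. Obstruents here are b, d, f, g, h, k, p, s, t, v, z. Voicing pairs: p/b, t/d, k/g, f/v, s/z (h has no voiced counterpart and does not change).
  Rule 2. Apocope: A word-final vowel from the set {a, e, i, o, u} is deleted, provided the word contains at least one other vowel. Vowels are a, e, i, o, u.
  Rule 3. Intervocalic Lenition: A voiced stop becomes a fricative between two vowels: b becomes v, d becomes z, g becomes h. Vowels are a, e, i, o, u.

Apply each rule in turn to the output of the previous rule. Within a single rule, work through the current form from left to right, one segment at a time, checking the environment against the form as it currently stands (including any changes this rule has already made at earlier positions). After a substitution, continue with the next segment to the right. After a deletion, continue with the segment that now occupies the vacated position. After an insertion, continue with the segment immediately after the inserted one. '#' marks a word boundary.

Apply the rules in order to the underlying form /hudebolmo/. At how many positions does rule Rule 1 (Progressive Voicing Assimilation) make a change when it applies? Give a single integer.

0

Rule 1 Progressive Voicing Assimilation: no change — [hudebolmo]
Rule 2 Apocope: [hudebolmo] → [hudebolm]
Rule 3 Intervocalic Lenition: [hudebolm] → [huzevolm]
Rule Rule 1 changed 0 position(s).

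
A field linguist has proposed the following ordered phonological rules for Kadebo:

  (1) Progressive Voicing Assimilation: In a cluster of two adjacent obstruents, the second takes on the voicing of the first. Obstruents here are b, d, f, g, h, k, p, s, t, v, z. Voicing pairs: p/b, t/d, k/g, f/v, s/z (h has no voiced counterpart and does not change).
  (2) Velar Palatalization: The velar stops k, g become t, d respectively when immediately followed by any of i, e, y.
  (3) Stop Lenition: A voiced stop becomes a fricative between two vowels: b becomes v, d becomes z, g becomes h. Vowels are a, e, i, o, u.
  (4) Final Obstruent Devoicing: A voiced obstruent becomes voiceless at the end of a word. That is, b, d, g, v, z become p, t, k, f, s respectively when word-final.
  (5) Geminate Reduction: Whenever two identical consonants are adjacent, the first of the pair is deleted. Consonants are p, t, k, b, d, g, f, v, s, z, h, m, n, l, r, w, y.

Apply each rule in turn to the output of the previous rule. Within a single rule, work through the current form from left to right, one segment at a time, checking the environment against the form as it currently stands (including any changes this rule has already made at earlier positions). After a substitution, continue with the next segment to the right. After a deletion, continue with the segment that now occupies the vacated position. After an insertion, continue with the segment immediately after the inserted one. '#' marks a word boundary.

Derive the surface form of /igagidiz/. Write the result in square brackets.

[ihazizis]

(1) Progressive Voicing Assimilation: no change — [igagidiz]
(2) Velar Palatalization: [igagidiz] → [igadidiz]
(3) Stop Lenition: [igadidiz] → [ihaziziz]
(4) Final Obstruent Devoicing: [ihaziziz] → [ihazizis]
(5) Geminate Reduction: no change — [ihazizis]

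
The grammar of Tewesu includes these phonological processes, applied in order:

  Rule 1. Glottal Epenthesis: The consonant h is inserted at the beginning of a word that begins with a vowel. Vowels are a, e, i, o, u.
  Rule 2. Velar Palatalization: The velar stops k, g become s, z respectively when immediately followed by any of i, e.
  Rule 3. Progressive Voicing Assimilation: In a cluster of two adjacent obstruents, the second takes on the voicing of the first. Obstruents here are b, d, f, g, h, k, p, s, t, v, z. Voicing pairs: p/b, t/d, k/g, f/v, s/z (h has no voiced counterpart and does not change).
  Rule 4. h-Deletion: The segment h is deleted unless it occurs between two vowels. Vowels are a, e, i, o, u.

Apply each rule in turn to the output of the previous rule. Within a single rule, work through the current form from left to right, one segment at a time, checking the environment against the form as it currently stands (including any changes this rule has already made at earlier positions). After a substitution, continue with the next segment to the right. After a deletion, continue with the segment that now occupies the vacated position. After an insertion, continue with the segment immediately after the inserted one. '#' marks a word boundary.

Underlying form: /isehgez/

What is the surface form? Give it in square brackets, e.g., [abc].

Rule 1 Glottal Epenthesis: [isehgez] → [hisehgez]
Rule 2 Velar Palatalization: [hisehgez] → [hisehzez]
Rule 3 Progressive Voicing Assimilation: [hisehzez] → [hisehsez]
Rule 4 h-Deletion: [hisehsez] → [isesez]

[isesez]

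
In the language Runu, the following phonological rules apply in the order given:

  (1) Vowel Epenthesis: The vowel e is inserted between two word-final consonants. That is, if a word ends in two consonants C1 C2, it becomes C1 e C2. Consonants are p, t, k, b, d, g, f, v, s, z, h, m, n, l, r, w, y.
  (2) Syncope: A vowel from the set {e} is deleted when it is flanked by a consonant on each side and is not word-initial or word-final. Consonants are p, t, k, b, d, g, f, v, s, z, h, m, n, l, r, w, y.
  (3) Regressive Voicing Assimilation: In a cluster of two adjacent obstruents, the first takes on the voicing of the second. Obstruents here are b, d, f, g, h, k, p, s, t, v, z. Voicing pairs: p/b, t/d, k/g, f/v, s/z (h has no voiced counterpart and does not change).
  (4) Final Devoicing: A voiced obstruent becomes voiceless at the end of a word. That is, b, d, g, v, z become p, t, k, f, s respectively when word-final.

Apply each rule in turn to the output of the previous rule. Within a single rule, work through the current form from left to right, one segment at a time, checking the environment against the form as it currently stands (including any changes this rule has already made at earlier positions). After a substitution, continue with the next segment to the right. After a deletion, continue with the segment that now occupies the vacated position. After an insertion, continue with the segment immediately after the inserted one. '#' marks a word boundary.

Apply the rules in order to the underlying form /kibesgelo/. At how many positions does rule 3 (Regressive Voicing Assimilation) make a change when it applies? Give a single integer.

2

(1) Vowel Epenthesis: no change — [kibesgelo]
(2) Syncope: [kibesgelo] → [kibsglo]
(3) Regressive Voicing Assimilation: [kibsglo] → [kipzglo]
(4) Final Devoicing: no change — [kipzglo]
Rule 3 changed 2 position(s).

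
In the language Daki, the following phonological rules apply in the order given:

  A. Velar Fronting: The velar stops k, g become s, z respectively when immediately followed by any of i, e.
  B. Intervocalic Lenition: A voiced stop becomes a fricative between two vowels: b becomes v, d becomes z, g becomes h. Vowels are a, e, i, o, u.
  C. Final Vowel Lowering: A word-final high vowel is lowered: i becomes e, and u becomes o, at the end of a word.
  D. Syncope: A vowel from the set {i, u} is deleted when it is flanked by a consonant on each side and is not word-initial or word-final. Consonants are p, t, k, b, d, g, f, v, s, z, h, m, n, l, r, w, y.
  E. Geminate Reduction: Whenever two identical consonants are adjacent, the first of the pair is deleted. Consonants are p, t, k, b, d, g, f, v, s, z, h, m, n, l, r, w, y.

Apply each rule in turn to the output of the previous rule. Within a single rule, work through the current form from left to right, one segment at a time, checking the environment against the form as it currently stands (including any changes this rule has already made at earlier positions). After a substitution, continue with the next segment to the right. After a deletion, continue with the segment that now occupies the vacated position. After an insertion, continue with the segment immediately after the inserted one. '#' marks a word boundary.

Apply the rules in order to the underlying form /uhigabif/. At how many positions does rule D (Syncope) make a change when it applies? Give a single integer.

2

A Velar Fronting: no change — [uhigabif]
B Intervocalic Lenition: [uhigabif] → [uhihavif]
C Final Vowel Lowering: no change — [uhihavif]
D Syncope: [uhihavif] → [uhhavf]
E Geminate Reduction: [uhhavf] → [uhavf]
Rule D changed 2 position(s).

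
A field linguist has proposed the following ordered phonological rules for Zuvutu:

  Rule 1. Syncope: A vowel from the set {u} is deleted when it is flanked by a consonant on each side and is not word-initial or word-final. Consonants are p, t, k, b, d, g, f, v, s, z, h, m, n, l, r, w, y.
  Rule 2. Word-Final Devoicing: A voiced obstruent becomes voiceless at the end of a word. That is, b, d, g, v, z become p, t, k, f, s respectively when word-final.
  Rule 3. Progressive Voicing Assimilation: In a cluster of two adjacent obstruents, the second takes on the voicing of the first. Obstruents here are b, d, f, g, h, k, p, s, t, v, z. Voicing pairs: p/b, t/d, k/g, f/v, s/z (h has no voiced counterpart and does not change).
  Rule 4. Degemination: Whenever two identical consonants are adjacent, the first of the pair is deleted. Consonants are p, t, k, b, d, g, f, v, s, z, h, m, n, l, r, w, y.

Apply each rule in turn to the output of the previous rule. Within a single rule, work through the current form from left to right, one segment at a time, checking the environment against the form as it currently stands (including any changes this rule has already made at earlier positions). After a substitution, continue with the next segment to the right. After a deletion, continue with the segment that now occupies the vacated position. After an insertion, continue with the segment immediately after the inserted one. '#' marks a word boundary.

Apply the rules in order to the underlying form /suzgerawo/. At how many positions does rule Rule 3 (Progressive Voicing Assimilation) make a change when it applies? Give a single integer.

2

Rule 1 Syncope: [suzgerawo] → [szgerawo]
Rule 2 Word-Final Devoicing: no change — [szgerawo]
Rule 3 Progressive Voicing Assimilation: [szgerawo] → [sskerawo]
Rule 4 Degemination: [sskerawo] → [skerawo]
Rule Rule 3 changed 2 position(s).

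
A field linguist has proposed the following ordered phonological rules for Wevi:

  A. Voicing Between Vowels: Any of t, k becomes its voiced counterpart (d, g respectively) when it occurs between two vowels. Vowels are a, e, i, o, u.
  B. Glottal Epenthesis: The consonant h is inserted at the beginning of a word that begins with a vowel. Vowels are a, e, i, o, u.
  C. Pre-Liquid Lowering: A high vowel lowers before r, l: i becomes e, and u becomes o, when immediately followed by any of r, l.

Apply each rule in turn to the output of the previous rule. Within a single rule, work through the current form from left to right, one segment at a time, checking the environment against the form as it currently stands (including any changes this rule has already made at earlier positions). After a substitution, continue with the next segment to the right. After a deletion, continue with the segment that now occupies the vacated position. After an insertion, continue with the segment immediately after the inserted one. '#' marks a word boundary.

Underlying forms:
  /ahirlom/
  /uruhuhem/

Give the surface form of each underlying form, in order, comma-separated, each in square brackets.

/ahirlom/:
  A Voicing Between Vowels: no change — [ahirlom]
  B Glottal Epenthesis: [ahirlom] → [hahirlom]
  C Pre-Liquid Lowering: [hahirlom] → [haherlom]
/uruhuhem/:
  A Voicing Between Vowels: no change — [uruhuhem]
  B Glottal Epenthesis: [uruhuhem] → [huruhuhem]
  C Pre-Liquid Lowering: [huruhuhem] → [horuhuhem]

[haherlom], [horuhuhem]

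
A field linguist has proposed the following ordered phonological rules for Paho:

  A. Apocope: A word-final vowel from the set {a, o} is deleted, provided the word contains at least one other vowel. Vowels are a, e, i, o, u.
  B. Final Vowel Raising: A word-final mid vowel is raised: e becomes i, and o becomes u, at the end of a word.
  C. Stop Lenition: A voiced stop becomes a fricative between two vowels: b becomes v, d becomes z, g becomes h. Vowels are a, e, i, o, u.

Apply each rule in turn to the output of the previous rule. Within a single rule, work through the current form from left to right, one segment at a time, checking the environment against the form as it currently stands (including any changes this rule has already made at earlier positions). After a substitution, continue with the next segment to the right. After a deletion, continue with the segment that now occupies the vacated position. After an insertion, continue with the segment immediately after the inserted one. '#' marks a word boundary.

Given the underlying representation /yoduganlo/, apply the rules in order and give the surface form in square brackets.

[yozuhanl]

A Apocope: [yoduganlo] → [yoduganl]
B Final Vowel Raising: no change — [yoduganl]
C Stop Lenition: [yoduganl] → [yozuhanl]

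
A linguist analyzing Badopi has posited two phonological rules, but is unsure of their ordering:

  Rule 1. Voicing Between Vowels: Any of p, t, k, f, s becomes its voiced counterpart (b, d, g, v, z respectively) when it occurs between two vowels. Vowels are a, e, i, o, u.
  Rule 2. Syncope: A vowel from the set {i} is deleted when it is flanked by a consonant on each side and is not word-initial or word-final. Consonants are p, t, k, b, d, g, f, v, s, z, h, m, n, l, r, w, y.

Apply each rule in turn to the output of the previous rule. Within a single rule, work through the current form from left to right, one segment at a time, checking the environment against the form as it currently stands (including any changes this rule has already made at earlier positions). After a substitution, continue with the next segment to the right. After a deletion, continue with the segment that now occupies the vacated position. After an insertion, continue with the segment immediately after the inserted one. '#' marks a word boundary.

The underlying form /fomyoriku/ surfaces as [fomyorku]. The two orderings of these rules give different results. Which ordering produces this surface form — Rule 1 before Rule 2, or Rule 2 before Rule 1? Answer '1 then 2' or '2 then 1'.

Order 1 then 2:
  1 Voicing Between Vowels: [fomyoriku] → [fomyorigu]
  2 Syncope: [fomyorigu] → [fomyorgu]
  result: [fomyorgu]
Order 2 then 1:
  2 Syncope: [fomyoriku] → [fomyorku]
  1 Voicing Between Vowels: no change — [fomyorku]
  result: [fomyorku]

2 then 1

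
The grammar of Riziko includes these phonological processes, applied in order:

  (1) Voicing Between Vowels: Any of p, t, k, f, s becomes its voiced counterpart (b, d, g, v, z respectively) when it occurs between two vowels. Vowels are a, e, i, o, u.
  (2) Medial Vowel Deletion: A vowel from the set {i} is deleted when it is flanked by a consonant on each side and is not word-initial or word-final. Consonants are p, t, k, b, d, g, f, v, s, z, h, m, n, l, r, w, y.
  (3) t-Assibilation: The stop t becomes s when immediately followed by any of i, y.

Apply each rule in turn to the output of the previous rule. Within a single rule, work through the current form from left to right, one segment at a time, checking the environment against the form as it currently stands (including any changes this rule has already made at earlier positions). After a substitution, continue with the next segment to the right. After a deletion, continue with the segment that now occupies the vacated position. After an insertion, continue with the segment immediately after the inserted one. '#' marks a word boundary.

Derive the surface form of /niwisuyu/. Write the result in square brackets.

[nwzuyu]

(1) Voicing Between Vowels: [niwisuyu] → [niwizuyu]
(2) Medial Vowel Deletion: [niwizuyu] → [nwzuyu]
(3) t-Assibilation: no change — [nwzuyu]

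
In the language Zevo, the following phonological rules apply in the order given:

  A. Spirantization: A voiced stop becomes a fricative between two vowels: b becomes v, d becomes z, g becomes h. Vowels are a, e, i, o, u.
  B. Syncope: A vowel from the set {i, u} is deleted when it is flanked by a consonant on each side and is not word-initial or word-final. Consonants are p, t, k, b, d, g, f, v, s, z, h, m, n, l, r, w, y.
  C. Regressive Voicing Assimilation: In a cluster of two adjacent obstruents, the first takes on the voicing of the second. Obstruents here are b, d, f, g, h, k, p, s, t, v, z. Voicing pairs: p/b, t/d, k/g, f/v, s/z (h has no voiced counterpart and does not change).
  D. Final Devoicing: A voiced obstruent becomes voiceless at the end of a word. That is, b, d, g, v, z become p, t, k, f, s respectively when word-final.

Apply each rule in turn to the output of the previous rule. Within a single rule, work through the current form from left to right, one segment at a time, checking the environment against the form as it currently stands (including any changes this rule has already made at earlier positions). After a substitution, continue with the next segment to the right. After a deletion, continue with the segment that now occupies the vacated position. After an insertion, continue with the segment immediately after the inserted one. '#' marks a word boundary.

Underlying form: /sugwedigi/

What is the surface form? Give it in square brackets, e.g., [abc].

A Spirantization: [sugwedigi] → [sugwezihi]
B Syncope: [sugwezihi] → [sgwezhi]
C Regressive Voicing Assimilation: [sgwezhi] → [zgweshi]
D Final Devoicing: no change — [zgweshi]

[zgweshi]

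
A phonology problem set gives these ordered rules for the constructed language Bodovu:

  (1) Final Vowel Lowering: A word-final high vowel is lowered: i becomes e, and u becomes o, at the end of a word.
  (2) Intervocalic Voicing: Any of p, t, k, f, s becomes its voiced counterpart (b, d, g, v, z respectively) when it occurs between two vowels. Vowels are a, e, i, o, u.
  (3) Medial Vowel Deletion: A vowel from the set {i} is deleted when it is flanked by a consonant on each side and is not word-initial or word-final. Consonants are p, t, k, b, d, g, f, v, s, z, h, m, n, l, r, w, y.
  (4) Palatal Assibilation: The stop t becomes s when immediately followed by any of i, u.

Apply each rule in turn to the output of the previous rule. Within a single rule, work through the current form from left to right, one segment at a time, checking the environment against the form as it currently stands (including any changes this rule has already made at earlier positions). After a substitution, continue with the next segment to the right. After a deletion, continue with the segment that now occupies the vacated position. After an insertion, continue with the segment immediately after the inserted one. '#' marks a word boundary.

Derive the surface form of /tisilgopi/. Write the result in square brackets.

[tzlgobe]

(1) Final Vowel Lowering: [tisilgopi] → [tisilgope]
(2) Intervocalic Voicing: [tisilgope] → [tizilgobe]
(3) Medial Vowel Deletion: [tizilgobe] → [tzlgobe]
(4) Palatal Assibilation: no change — [tzlgobe]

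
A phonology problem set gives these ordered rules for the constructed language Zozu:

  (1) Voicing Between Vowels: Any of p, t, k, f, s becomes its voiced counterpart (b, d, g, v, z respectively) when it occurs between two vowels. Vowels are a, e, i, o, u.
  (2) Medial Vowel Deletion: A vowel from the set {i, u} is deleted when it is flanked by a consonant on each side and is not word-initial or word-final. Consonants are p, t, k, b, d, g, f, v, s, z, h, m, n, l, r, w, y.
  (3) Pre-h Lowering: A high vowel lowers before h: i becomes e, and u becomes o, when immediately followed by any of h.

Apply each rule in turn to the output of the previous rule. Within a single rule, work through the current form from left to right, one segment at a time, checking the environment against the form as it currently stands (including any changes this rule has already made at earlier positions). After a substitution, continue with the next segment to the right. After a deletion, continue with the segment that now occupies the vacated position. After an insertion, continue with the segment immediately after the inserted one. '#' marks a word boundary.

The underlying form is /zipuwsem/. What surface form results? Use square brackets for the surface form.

(1) Voicing Between Vowels: [zipuwsem] → [zibuwsem]
(2) Medial Vowel Deletion: [zibuwsem] → [zbwsem]
(3) Pre-h Lowering: no change — [zbwsem]

[zbwsem]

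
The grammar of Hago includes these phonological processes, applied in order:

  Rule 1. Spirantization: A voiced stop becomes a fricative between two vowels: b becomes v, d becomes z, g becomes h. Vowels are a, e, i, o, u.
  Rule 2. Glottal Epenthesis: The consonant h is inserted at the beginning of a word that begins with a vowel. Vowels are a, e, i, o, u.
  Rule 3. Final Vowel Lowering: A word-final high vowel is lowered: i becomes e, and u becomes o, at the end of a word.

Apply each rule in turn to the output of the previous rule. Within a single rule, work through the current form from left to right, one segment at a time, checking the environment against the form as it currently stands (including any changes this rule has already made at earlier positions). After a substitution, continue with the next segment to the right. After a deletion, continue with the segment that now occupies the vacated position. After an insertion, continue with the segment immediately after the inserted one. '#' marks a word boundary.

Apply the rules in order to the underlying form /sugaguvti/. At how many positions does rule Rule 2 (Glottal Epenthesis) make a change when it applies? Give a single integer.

0

Rule 1 Spirantization: [sugaguvti] → [suhahuvti]
Rule 2 Glottal Epenthesis: no change — [suhahuvti]
Rule 3 Final Vowel Lowering: [suhahuvti] → [suhahuvte]
Rule Rule 2 changed 0 position(s).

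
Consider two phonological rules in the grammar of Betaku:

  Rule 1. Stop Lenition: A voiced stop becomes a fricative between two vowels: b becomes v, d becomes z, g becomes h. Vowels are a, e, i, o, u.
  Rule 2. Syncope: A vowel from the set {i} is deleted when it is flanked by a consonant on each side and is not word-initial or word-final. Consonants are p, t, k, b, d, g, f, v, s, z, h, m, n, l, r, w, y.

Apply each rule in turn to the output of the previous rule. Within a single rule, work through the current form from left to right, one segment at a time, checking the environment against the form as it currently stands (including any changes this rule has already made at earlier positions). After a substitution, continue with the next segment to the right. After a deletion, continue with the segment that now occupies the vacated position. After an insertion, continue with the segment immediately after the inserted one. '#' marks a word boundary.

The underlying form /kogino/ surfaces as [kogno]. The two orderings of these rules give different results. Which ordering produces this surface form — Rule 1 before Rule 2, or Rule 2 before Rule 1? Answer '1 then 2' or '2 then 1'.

Order 1 then 2:
  1 Stop Lenition: [kogino] → [kohino]
  2 Syncope: [kohino] → [kohno]
  result: [kohno]
Order 2 then 1:
  2 Syncope: [kogino] → [kogno]
  1 Stop Lenition: no change — [kogno]
  result: [kogno]

2 then 1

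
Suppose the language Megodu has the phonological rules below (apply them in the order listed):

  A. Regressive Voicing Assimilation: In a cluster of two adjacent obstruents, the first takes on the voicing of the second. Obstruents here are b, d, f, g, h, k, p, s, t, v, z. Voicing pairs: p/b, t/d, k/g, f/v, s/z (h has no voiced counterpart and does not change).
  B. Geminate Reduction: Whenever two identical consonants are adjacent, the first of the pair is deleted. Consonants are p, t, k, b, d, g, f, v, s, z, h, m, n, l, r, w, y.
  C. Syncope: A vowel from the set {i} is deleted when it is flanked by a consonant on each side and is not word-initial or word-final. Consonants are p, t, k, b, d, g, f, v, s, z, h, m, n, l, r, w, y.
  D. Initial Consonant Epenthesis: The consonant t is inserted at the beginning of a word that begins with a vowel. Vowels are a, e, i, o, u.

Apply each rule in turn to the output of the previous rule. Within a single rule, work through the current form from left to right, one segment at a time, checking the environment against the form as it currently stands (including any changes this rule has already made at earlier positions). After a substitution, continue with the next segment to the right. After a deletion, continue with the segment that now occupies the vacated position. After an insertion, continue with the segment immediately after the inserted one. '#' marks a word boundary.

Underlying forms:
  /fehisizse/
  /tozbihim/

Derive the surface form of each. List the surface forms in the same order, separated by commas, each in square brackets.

/fehisizse/:
  A Regressive Voicing Assimilation: [fehisizse] → [fehisisse]
  B Geminate Reduction: [fehisisse] → [fehisise]
  C Syncope: [fehisise] → [fehsse]
  D Initial Consonant Epenthesis: no change — [fehsse]
/tozbihim/:
  A Regressive Voicing Assimilation: no change — [tozbihim]
  B Geminate Reduction: no change — [tozbihim]
  C Syncope: [tozbihim] → [tozbhm]
  D Initial Consonant Epenthesis: no change — [tozbhm]

[fehsse], [tozbhm]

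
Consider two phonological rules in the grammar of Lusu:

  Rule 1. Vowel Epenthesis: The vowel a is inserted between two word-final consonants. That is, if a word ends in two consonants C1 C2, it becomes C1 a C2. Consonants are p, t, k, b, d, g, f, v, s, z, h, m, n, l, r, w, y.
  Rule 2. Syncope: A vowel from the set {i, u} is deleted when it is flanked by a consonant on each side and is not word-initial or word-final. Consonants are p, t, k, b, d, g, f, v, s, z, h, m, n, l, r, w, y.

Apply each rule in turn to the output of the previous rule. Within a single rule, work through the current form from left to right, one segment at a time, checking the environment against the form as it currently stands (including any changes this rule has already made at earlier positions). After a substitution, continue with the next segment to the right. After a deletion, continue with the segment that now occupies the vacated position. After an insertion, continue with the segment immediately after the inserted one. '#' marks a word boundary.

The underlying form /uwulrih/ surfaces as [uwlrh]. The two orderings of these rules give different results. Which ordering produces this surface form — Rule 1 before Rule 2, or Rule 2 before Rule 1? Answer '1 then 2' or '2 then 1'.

Order 1 then 2:
  1 Vowel Epenthesis: no change — [uwulrih]
  2 Syncope: [uwulrih] → [uwlrh]
  result: [uwlrh]
Order 2 then 1:
  2 Syncope: [uwulrih] → [uwlrh]
  1 Vowel Epenthesis: [uwlrh] → [uwlrah]
  result: [uwlrah]

1 then 2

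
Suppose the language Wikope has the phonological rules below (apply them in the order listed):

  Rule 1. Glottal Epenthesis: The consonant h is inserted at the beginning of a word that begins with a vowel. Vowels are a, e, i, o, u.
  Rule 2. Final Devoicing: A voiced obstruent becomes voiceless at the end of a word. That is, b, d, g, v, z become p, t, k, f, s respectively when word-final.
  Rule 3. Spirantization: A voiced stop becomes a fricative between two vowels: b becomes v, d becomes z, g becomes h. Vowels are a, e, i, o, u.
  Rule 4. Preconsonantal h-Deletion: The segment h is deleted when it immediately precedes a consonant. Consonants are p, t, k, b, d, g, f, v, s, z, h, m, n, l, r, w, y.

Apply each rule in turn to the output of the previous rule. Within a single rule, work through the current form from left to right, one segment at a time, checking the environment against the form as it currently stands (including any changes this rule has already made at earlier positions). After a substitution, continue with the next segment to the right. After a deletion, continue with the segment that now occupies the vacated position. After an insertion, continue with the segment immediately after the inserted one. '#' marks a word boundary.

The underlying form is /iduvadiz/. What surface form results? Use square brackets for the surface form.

[hizuvazis]

Rule 1 Glottal Epenthesis: [iduvadiz] → [hiduvadiz]
Rule 2 Final Devoicing: [hiduvadiz] → [hiduvadis]
Rule 3 Spirantization: [hiduvadis] → [hizuvazis]
Rule 4 Preconsonantal h-Deletion: no change — [hizuvazis]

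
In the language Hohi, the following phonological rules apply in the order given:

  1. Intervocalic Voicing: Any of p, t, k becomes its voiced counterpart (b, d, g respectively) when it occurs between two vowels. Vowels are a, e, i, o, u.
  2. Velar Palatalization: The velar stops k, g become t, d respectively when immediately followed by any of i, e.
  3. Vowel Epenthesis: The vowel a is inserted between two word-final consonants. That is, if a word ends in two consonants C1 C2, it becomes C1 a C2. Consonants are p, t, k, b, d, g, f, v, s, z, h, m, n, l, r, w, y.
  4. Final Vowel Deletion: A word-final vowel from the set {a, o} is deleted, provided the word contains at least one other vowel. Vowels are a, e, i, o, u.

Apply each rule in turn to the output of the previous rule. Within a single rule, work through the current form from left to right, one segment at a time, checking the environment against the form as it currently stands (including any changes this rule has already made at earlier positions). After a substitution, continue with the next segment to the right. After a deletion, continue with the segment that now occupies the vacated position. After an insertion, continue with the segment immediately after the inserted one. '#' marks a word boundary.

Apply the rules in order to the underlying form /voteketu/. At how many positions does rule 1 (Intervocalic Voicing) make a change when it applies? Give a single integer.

1 Intervocalic Voicing: [voteketu] → [vodegedu]
2 Velar Palatalization: [vodegedu] → [vodededu]
3 Vowel Epenthesis: no change — [vodededu]
4 Final Vowel Deletion: no change — [vodededu]
Rule 1 changed 3 position(s).

3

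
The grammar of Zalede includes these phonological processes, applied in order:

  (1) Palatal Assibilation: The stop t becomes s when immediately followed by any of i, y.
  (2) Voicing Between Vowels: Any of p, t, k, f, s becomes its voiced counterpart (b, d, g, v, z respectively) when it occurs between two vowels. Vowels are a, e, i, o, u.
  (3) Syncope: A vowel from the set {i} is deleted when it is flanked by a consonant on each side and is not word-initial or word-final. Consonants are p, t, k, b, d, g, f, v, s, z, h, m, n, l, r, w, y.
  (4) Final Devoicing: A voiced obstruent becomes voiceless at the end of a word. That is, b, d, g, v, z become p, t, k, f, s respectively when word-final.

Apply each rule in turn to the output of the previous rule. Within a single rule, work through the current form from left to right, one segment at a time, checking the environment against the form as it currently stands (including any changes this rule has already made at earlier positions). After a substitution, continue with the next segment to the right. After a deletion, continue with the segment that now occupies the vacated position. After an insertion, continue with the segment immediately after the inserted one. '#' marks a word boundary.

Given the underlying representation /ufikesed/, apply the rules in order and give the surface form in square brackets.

(1) Palatal Assibilation: no change — [ufikesed]
(2) Voicing Between Vowels: [ufikesed] → [uvigezed]
(3) Syncope: [uvigezed] → [uvgezed]
(4) Final Devoicing: [uvgezed] → [uvgezet]

[uvgezet]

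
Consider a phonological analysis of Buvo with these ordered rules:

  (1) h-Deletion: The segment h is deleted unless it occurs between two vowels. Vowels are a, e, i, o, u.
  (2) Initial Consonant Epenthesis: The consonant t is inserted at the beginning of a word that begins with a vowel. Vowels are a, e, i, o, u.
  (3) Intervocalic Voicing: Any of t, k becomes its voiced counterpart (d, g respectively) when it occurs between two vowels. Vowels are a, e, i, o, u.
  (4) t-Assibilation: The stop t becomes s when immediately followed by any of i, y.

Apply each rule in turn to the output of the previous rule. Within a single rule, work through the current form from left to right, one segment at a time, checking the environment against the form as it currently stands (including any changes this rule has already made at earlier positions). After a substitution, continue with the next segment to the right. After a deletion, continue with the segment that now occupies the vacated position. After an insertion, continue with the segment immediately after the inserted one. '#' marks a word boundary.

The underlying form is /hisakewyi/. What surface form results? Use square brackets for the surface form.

[sisagewyi]

(1) h-Deletion: [hisakewyi] → [isakewyi]
(2) Initial Consonant Epenthesis: [isakewyi] → [tisakewyi]
(3) Intervocalic Voicing: [tisakewyi] → [tisagewyi]
(4) t-Assibilation: [tisagewyi] → [sisagewyi]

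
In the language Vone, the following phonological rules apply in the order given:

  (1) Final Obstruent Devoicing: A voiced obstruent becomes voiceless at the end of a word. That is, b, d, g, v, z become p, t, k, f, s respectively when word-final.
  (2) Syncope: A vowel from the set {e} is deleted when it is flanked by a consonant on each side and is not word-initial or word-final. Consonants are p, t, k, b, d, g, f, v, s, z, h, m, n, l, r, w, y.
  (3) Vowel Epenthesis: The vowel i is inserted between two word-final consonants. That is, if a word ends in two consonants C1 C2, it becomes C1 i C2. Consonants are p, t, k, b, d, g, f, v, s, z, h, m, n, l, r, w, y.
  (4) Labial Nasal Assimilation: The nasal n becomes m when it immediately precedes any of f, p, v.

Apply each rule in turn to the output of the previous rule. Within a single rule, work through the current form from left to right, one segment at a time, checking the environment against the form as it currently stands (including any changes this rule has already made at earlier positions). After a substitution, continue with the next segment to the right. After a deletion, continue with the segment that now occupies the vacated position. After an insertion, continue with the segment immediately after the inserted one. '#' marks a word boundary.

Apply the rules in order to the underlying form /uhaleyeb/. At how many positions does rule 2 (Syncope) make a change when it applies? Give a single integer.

(1) Final Obstruent Devoicing: [uhaleyeb] → [uhaleyep]
(2) Syncope: [uhaleyep] → [uhalyp]
(3) Vowel Epenthesis: [uhalyp] → [uhalyip]
(4) Labial Nasal Assimilation: no change — [uhalyip]
Rule 2 changed 2 position(s).

2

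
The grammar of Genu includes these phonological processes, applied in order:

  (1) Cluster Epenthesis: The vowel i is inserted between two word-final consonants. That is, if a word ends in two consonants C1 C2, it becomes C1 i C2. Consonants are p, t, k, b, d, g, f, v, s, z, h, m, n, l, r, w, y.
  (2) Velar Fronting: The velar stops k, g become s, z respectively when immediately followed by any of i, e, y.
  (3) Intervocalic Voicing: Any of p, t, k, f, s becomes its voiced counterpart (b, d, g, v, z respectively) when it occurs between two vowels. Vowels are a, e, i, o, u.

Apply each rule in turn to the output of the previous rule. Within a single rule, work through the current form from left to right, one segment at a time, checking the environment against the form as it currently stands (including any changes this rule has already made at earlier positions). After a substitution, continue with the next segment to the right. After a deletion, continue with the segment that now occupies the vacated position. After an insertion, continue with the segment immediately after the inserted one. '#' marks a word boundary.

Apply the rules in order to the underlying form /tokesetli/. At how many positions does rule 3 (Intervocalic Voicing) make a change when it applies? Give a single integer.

(1) Cluster Epenthesis: no change — [tokesetli]
(2) Velar Fronting: [tokesetli] → [tosesetli]
(3) Intervocalic Voicing: [tosesetli] → [tozezetli]
Rule 3 changed 2 position(s).

2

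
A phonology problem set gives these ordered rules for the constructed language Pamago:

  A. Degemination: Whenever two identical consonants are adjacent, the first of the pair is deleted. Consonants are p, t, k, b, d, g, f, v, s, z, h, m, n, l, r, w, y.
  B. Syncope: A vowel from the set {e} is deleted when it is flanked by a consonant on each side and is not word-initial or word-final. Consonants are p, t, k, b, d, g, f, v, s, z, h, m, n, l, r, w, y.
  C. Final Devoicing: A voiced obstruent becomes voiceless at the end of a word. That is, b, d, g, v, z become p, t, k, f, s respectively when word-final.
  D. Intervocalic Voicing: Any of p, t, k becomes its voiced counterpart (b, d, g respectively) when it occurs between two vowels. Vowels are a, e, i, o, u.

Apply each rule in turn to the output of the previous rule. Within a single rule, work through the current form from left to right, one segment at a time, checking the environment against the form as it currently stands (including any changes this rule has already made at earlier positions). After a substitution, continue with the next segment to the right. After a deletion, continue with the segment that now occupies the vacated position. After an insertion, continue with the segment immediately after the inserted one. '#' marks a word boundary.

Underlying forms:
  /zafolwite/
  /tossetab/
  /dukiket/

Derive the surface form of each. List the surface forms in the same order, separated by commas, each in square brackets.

/zafolwite/:
  A Degemination: no change — [zafolwite]
  B Syncope: no change — [zafolwite]
  C Final Devoicing: no change — [zafolwite]
  D Intervocalic Voicing: [zafolwite] → [zafolwide]
/tossetab/:
  A Degemination: [tossetab] → [tosetab]
  B Syncope: [tosetab] → [tostab]
  C Final Devoicing: [tostab] → [tostap]
  D Intervocalic Voicing: no change — [tostap]
/dukiket/:
  A Degemination: no change — [dukiket]
  B Syncope: [dukiket] → [dukikt]
  C Final Devoicing: no change — [dukikt]
  D Intervocalic Voicing: [dukikt] → [dugikt]

[zafolwide], [tostap], [dugikt]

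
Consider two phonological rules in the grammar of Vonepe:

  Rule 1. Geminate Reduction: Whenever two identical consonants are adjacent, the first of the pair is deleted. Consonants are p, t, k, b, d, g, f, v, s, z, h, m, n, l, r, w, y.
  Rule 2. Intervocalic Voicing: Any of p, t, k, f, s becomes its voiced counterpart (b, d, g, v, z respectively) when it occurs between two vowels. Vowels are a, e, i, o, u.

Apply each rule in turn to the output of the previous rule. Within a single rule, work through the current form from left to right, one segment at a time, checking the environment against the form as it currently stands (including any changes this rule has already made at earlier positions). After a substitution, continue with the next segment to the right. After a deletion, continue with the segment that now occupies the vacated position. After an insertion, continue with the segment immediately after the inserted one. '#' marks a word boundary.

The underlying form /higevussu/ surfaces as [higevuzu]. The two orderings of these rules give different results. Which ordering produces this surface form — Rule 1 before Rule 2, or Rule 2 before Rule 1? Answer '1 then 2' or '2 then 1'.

Order 1 then 2:
  1 Geminate Reduction: [higevussu] → [higevusu]
  2 Intervocalic Voicing: [higevusu] → [higevuzu]
  result: [higevuzu]
Order 2 then 1:
  2 Intervocalic Voicing: no change — [higevussu]
  1 Geminate Reduction: [higevussu] → [higevusu]
  result: [higevusu]

1 then 2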